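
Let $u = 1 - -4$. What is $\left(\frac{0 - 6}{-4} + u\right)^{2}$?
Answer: $\frac{169}{4} \approx 42.25$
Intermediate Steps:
$u = 5$ ($u = 1 + 4 = 5$)
$\left(\frac{0 - 6}{-4} + u\right)^{2} = \left(\frac{0 - 6}{-4} + 5\right)^{2} = \left(\left(0 - 6\right) \left(- \frac{1}{4}\right) + 5\right)^{2} = \left(\left(-6\right) \left(- \frac{1}{4}\right) + 5\right)^{2} = \left(\frac{3}{2} + 5\right)^{2} = \left(\frac{13}{2}\right)^{2} = \frac{169}{4}$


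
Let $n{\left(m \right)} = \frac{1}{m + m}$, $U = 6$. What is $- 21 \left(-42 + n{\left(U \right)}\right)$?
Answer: $\frac{3521}{4} \approx 880.25$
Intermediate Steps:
$n{\left(m \right)} = \frac{1}{2 m}$
$- 21 \left(-42 + n{\left(U \right)}\right) = - 21 \left(-42 + \frac{1}{2 \cdot 6}\right) = - 21 \left(-42 + \frac{1}{2} \cdot \frac{1}{6}\right) = - 21 \left(-42 + \frac{1}{12}\right) = \left(-21\right) \left(- \frac{503}{12}\right) = \frac{3521}{4}$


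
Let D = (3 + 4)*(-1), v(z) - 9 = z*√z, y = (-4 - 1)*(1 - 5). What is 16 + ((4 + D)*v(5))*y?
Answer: -524 - 300*√5 ≈ -1194.8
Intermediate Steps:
y = 20 (y = -5*(-4) = 20)
v(z) = 9 + z^(3/2) (v(z) = 9 + z*√z = 9 + z^(3/2))
D = -7 (D = 7*(-1) = -7)
16 + ((4 + D)*v(5))*y = 16 + ((4 - 7)*(9 + 5^(3/2)))*20 = 16 - 3*(9 + 5*√5)*20 = 16 + (-27 - 15*√5)*20 = 16 + (-540 - 300*√5) = -524 - 300*√5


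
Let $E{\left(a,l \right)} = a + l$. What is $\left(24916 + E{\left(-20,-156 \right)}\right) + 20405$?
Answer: $45145$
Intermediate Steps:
$\left(24916 + E{\left(-20,-156 \right)}\right) + 20405 = \left(24916 - 176\right) + 20405 = 24740 + 20405 = 45145$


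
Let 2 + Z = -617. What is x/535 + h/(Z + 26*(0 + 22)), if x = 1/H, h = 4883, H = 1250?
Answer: -3265506203/31431250 ≈ -103.89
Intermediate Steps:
Z = -619 (Z = -2 - 617 = -619)
x = 1/1250 ≈ 0.00080000
x/535 + h/(Z + 26*(0 + 22)) = (1/1250)/535 + 4883/(-619 + 26*(0 + 22)) = (1/1250)*(1/535) + 4883/(-619 + 26*22) = 1/668750 + 4883/(-619 + 572) = 1/668750 + 4883/(-47) = 1/668750 + 4883*(-1/47) = 1/668750 - 4883/47 = -3265506203/31431250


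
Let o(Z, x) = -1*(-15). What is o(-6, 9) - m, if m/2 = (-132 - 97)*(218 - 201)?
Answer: 7801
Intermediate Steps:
o(Z, x) = 15
m = -7786 (m = 2*((-132 - 97)*(218 - 201)) = 2*(-229*17) = 2*(-3893) = -7786)
o(-6, 9) - m = 15 - 1*(-7786) = 15 + 7786 = 7801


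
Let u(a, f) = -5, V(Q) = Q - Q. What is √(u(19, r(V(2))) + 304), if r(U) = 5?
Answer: √299 ≈ 17.292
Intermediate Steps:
V(Q) = 0
√(u(19, r(V(2))) + 304) = √(-5 + 304) = √299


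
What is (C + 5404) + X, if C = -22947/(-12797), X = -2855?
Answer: 32642500/12797 ≈ 2550.8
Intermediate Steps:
C = 22947/12797 (C = -22947*(-1/12797) = 22947/12797 ≈ 1.7932)
(C + 5404) + X = (22947/12797 + 5404) - 2855 = 69177935/12797 - 2855 = 32642500/12797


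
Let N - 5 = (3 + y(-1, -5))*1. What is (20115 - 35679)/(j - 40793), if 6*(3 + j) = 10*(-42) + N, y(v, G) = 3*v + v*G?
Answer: 46692/122593 ≈ 0.38087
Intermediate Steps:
y(v, G) = 3*v + G*v
N = 10 (N = 5 + (3 - (3 - 5))*1 = 5 + (3 - 1*(-2))*1 = 5 + (3 + 2)*1 = 5 + 5*1 = 5 + 5 = 10)
j = -214/3 (j = -3 + (10*(-42) + 10)/6 = -3 + (-420 + 10)/6 = -3 + (1/6)*(-410) = -3 - 205/3 = -214/3 ≈ -71.333)
(20115 - 35679)/(j - 40793) = (20115 - 35679)/(-214/3 - 40793) = -15564/(-122593/3) = -15564*(-3/122593) = 46692/122593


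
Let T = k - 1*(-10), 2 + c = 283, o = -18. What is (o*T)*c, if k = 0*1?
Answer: -50580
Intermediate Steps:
k = 0
c = 281 (c = -2 + 283 = 281)
T = 10 (T = 0 - 1*(-10) = 0 + 10 = 10)
(o*T)*c = -18*10*281 = -180*281 = -50580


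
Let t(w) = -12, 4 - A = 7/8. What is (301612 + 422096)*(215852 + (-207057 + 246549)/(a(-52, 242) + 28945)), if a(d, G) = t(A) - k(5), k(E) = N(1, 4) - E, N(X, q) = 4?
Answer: 2259959612936040/14467 ≈ 1.5621e+11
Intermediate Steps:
A = 25/8 (A = 4 - 7/8 = 25/8 ≈ 3.1250)
k(E) = 4 - E
a(d, G) = -11 (a(d, G) = -12 - (4 - 1*5) = -12 - (4 - 5) = -12 - 1*(-1) = -12 + 1 = -11)
(301612 + 422096)*(215852 + (-207057 + 246549)/(a(-52, 242) + 28945)) = (301612 + 422096)*(215852 + (-207057 + 246549)/(-11 + 28945)) = 723708*(215852 + 39492/28934) = 723708*(215852 + 39492*(1/28934)) = 723708*(215852 + 19746/14467) = 723708*(3122750630/14467) = 2259959612936040/14467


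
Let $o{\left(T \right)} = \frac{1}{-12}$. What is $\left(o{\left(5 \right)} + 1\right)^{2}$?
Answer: $\frac{121}{144} \approx 0.84028$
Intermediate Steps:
$o{\left(T \right)} = - \frac{1}{12}$
$\left(o{\left(5 \right)} + 1\right)^{2} = \left(- \frac{1}{12} + 1\right)^{2} = \left(\frac{11}{12}\right)^{2} = \frac{121}{144}$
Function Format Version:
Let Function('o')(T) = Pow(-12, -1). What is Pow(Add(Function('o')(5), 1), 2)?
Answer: Rational(121, 144) ≈ 0.84028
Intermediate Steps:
Function('o')(T) = Rational(-1, 12)
Pow(Add(Function('o')(5), 1), 2) = Pow(Add(Rational(-1, 12), 1), 2) = Pow(Rational(11, 12), 2) = Rational(121, 144)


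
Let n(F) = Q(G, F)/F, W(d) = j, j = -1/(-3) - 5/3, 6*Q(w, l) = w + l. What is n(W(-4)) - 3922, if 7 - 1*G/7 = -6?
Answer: -94397/24 ≈ -3933.2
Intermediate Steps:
G = 91 (G = 49 - 7*(-6) = 49 + 42 = 91)
Q(w, l) = l/6 + w/6 (Q(w, l) = (w + l)/6 = (l + w)/6 = l/6 + w/6)
j = -4/3 (j = -1*(-1/3) - 5*1/3 = 1/3 - 5/3 = -4/3 ≈ -1.3333)
W(d) = -4/3
n(F) = (91/6 + F/6)/F (n(F) = (F/6 + (1/6)*91)/F = (F/6 + 91/6)/F = (91/6 + F/6)/F)
n(W(-4)) - 3922 = (91 - 4/3)/(6*(-4/3)) - 3922 = (1/6)*(-3/4)*(269/3) - 3922 = -269/24 - 3922 = -94397/24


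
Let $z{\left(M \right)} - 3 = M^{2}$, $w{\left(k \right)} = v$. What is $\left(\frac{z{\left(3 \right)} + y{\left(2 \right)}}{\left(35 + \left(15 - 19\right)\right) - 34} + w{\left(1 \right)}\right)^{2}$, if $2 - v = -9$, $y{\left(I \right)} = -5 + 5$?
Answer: $49$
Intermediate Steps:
$y{\left(I \right)} = 0$
$v = 11$ ($v = 2 - -9 = 2 + 9 = 11$)
$w{\left(k \right)} = 11$
$z{\left(M \right)} = 3 + M^{2}$
$\left(\frac{z{\left(3 \right)} + y{\left(2 \right)}}{\left(35 + \left(15 - 19\right)\right) - 34} + w{\left(1 \right)}\right)^{2} = \left(\frac{\left(3 + 3^{2}\right) + 0}{\left(35 + \left(15 - 19\right)\right) - 34} + 11\right)^{2} = \left(\frac{\left(3 + 9\right) + 0}{\left(35 - 4\right) - 34} + 11\right)^{2} = \left(\frac{12 + 0}{31 - 34} + 11\right)^{2} = \left(\frac{12}{-3} + 11\right)^{2} = \left(12 \left(- \frac{1}{3}\right) + 11\right)^{2} = \left(-4 + 11\right)^{2} = 7^{2} = 49$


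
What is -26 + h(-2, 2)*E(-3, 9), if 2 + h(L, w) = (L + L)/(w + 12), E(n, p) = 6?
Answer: -278/7 ≈ -39.714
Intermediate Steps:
h(L, w) = -2 + 2*L/(12 + w) (h(L, w) = -2 + (L + L)/(w + 12) = -2 + (2*L)/(12 + w) = -2 + 2*L/(12 + w))
-26 + h(-2, 2)*E(-3, 9) = -26 + (2*(-12 - 2 - 1*2)/(12 + 2))*6 = -26 + (2*(-12 - 2 - 2)/14)*6 = -26 + (2*(1/14)*(-16))*6 = -26 - 16/7*6 = -26 - 96/7 = -278/7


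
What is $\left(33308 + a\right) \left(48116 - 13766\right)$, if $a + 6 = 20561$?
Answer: $1850194050$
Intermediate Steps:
$a = 20555$ ($a = -6 + 20561 = 20555$)
$\left(33308 + a\right) \left(48116 - 13766\right) = \left(33308 + 20555\right) \left(48116 - 13766\right) = 53863 \cdot 34350 = 1850194050$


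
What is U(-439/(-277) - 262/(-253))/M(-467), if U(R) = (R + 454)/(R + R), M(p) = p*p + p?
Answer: 32000415/79928643404 ≈ 0.00040036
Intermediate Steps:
M(p) = p + p² (M(p) = p² + p = p + p²)
U(R) = (454 + R)/(2*R) (U(R) = (454 + R)/((2*R)) = (454 + R)*(1/(2*R)) = (454 + R)/(2*R))
U(-439/(-277) - 262/(-253))/M(-467) = ((454 + (-439/(-277) - 262/(-253)))/(2*(-439/(-277) - 262/(-253))))/((-467*(1 - 467))) = ((454 + (-439*(-1/277) - 262*(-1/253)))/(2*(-439*(-1/277) - 262*(-1/253))))/((-467*(-466))) = ((454 + (439/277 + 262/253))/(2*(439/277 + 262/253)))/217622 = ((454 + 183641/70081)/(2*(183641/70081)))*(1/217622) = ((½)*(70081/183641)*(32000415/70081))*(1/217622) = (32000415/367282)*(1/217622) = 32000415/79928643404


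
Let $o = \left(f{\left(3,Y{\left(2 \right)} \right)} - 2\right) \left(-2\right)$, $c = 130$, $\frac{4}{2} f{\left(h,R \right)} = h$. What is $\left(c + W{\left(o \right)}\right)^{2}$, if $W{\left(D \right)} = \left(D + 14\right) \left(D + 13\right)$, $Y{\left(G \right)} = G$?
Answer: $115600$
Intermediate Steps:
$f{\left(h,R \right)} = \frac{h}{2}$
$o = 1$ ($o = \left(\frac{1}{2} \cdot 3 - 2\right) \left(-2\right) = \left(\frac{3}{2} - 2\right) \left(-2\right) = \left(- \frac{1}{2}\right) \left(-2\right) = 1$)
$W{\left(D \right)} = \left(13 + D\right) \left(14 + D\right)$ ($W{\left(D \right)} = \left(14 + D\right) \left(13 + D\right) = \left(13 + D\right) \left(14 + D\right)$)
$\left(c + W{\left(o \right)}\right)^{2} = \left(130 + \left(182 + 1^{2} + 27 \cdot 1\right)\right)^{2} = \left(130 + \left(182 + 1 + 27\right)\right)^{2} = \left(130 + 210\right)^{2} = 340^{2} = 115600$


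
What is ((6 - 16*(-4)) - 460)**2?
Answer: 152100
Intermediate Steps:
((6 - 16*(-4)) - 460)**2 = ((6 + 64) - 460)**2 = (70 - 460)**2 = (-390)**2 = 152100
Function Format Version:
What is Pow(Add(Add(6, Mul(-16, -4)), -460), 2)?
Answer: 152100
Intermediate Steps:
Pow(Add(Add(6, Mul(-16, -4)), -460), 2) = Pow(Add(Add(6, 64), -460), 2) = Pow(Add(70, -460), 2) = Pow(-390, 2) = 152100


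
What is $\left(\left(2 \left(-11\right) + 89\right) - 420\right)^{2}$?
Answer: $124609$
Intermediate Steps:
$\left(\left(2 \left(-11\right) + 89\right) - 420\right)^{2} = \left(\left(-22 + 89\right) - 420\right)^{2} = \left(67 - 420\right)^{2} = \left(-353\right)^{2} = 124609$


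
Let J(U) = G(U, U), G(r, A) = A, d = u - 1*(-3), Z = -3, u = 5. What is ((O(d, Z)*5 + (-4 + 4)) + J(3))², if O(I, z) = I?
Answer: 1849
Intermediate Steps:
d = 8 (d = 5 - 1*(-3) = 5 + 3 = 8)
J(U) = U
((O(d, Z)*5 + (-4 + 4)) + J(3))² = ((8*5 + (-4 + 4)) + 3)² = ((40 + 0) + 3)² = (40 + 3)² = 43² = 1849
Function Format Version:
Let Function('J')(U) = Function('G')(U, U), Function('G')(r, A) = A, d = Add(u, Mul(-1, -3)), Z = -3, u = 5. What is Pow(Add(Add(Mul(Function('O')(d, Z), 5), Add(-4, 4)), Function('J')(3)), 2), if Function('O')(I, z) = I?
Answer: 1849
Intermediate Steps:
d = 8 (d = Add(5, Mul(-1, -3)) = Add(5, 3) = 8)
Function('J')(U) = U
Pow(Add(Add(Mul(Function('O')(d, Z), 5), Add(-4, 4)), Function('J')(3)), 2) = Pow(Add(Add(Mul(8, 5), Add(-4, 4)), 3), 2) = Pow(Add(Add(40, 0), 3), 2) = Pow(Add(40, 3), 2) = Pow(43, 2) = 1849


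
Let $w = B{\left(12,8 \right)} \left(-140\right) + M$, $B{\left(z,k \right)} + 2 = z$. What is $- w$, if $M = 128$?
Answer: $1272$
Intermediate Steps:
$B{\left(z,k \right)} = -2 + z$
$w = -1272$ ($w = \left(-2 + 12\right) \left(-140\right) + 128 = 10 \left(-140\right) + 128 = -1400 + 128 = -1272$)
$- w = \left(-1\right) \left(-1272\right) = 1272$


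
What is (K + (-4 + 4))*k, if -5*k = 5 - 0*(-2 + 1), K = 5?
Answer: -5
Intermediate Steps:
k = -1 (k = -(5 - 0*(-2 + 1))/5 = -(5 - 0*(-1))/5 = -(5 - 1*0)/5 = -(5 + 0)/5 = -1/5*5 = -1)
(K + (-4 + 4))*k = (5 + (-4 + 4))*(-1) = (5 + 0)*(-1) = 5*(-1) = -5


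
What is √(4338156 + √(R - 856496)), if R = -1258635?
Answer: √(4338156 + I*√2115131) ≈ 2082.8 + 0.35*I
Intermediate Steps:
√(4338156 + √(R - 856496)) = √(4338156 + √(-1258635 - 856496)) = √(4338156 + √(-2115131)) = √(4338156 + I*√2115131)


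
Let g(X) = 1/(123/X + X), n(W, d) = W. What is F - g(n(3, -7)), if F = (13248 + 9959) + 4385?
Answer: 1214047/44 ≈ 27592.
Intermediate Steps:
g(X) = 1/(X + 123/X)
F = 27592 (F = 23207 + 4385 = 27592)
F - g(n(3, -7)) = 27592 - 3/(123 + 3²) = 27592 - 3/(123 + 9) = 27592 - 3/132 = 27592 - 1*1/44 = 27592 - 1/44 = 1214047/44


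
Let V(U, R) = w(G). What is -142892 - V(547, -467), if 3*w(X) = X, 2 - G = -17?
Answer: -428695/3 ≈ -1.4290e+5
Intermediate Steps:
G = 19 (G = 2 - 1*(-17) = 2 + 17 = 19)
w(X) = X/3
V(U, R) = 19/3 (V(U, R) = (⅓)*19 = 19/3)
-142892 - V(547, -467) = -142892 - 1*19/3 = -142892 - 19/3 = -428695/3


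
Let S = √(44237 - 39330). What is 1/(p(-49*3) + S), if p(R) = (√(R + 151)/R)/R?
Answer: -43218/2291318159063 + 466948881*√4907/2291318159063 ≈ 0.014276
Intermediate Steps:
S = √4907 ≈ 70.050
p(R) = √(151 + R)/R² (p(R) = (√(151 + R)/R)/R = √(151 + R)/R²)
1/(p(-49*3) + S) = 1/(√(151 - 49*3)/(-49*3)² + √4907) = 1/(√(151 - 147)/(-147)² + √4907) = 1/(√4/21609 + √4907) = 1/((1/21609)*2 + √4907) = 1/(2/21609 + √4907)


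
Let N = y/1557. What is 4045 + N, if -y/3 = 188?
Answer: 2099167/519 ≈ 4044.6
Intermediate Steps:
y = -564 (y = -3*188 = -564)
N = -188/519 (N = -564/1557 = -564*1/1557 = -188/519 ≈ -0.36224)
4045 + N = 4045 - 188/519 = 2099167/519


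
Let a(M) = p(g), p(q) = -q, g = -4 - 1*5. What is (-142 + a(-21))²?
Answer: 17689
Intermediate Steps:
g = -9 (g = -4 - 5 = -9)
a(M) = 9 (a(M) = -1*(-9) = 9)
(-142 + a(-21))² = (-142 + 9)² = (-133)² = 17689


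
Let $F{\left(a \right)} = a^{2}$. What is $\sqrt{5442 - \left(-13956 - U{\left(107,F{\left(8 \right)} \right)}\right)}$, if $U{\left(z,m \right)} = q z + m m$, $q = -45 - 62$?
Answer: $\sqrt{12045} \approx 109.75$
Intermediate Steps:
$q = -107$
$U{\left(z,m \right)} = m^{2} - 107 z$ ($U{\left(z,m \right)} = - 107 z + m m = - 107 z + m^{2} = m^{2} - 107 z$)
$\sqrt{5442 - \left(-13956 - U{\left(107,F{\left(8 \right)} \right)}\right)} = \sqrt{5442 + \left(\left(16896 + \left(\left(8^{2}\right)^{2} - 11449\right)\right) - 2940\right)} = \sqrt{5442 + \left(\left(16896 - \left(11449 - 64^{2}\right)\right) - 2940\right)} = \sqrt{5442 + \left(\left(16896 + \left(4096 - 11449\right)\right) - 2940\right)} = \sqrt{5442 + \left(\left(16896 - 7353\right) - 2940\right)} = \sqrt{5442 + \left(9543 - 2940\right)} = \sqrt{5442 + 6603} = \sqrt{12045}$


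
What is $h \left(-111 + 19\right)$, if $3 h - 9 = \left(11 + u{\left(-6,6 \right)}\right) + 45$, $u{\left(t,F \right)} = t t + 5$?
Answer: $- \frac{9752}{3} \approx -3250.7$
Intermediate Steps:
$u{\left(t,F \right)} = 5 + t^{2}$ ($u{\left(t,F \right)} = t^{2} + 5 = 5 + t^{2}$)
$h = \frac{106}{3}$ ($h = 3 + \frac{\left(11 + \left(5 + \left(-6\right)^{2}\right)\right) + 45}{3} = 3 + \frac{\left(11 + \left(5 + 36\right)\right) + 45}{3} = 3 + \frac{\left(11 + 41\right) + 45}{3} = 3 + \frac{52 + 45}{3} = 3 + \frac{1}{3} \cdot 97 = 3 + \frac{97}{3} = \frac{106}{3} \approx 35.333$)
$h \left(-111 + 19\right) = \frac{106 \left(-111 + 19\right)}{3} = \frac{106}{3} \left(-92\right) = - \frac{9752}{3}$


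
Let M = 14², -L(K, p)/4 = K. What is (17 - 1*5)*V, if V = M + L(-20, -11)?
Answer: 3312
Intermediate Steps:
L(K, p) = -4*K
M = 196
V = 276 (V = 196 - 4*(-20) = 196 + 80 = 276)
(17 - 1*5)*V = (17 - 1*5)*276 = (17 - 5)*276 = 12*276 = 3312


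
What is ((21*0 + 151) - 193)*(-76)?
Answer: 3192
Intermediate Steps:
((21*0 + 151) - 193)*(-76) = ((0 + 151) - 193)*(-76) = (151 - 193)*(-76) = -42*(-76) = 3192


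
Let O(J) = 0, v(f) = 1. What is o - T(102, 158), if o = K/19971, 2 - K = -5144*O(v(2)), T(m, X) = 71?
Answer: -1417939/19971 ≈ -71.000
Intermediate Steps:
K = 2 (K = 2 - (-5144)*0 = 2 - 1*0 = 2 + 0 = 2)
o = 2/19971 ≈ 0.00010015
o - T(102, 158) = 2/19971 - 1*71 = 2/19971 - 71 = -1417939/19971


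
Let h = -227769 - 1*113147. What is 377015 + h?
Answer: 36099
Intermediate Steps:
h = -340916 (h = -227769 - 113147 = -340916)
377015 + h = 377015 - 340916 = 36099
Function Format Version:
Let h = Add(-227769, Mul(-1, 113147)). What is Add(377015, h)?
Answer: 36099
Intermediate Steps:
h = -340916 (h = Add(-227769, -113147) = -340916)
Add(377015, h) = Add(377015, -340916) = 36099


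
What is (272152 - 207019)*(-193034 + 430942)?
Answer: 15495661764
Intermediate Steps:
(272152 - 207019)*(-193034 + 430942) = 65133*237908 = 15495661764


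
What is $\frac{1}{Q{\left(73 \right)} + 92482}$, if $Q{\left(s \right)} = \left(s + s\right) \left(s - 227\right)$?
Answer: $\frac{1}{69998} \approx 1.4286 \cdot 10^{-5}$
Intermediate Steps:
$Q{\left(s \right)} = 2 s \left(-227 + s\right)$
$\frac{1}{Q{\left(73 \right)} + 92482} = \frac{1}{2 \cdot 73 \left(-227 + 73\right) + 92482} = \frac{1}{2 \cdot 73 \left(-154\right) + 92482} = \frac{1}{-22484 + 92482} = \frac{1}{69998}$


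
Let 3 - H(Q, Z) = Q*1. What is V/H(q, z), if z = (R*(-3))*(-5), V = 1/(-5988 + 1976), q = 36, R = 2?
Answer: 1/132396 ≈ 7.5531e-6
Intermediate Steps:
V = -1/4012 (V = 1/(-4012) = -1/4012 ≈ -0.00024925)
z = 30 (z = (2*(-3))*(-5) = -6*(-5) = 30)
H(Q, Z) = 3 - Q
V/H(q, z) = -1/(4012*(3 - 1*36)) = -1/(4012*(3 - 36)) = -1/4012/(-33) = -1/4012*(-1/33) = 1/132396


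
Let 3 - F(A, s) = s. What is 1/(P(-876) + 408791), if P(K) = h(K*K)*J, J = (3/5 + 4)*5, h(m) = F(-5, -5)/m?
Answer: 95922/39212050325 ≈ 2.4462e-6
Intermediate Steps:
F(A, s) = 3 - s
h(m) = 8/m (h(m) = (3 - 1*(-5))/m = (3 + 5)/m = 8/m)
J = 23 (J = (3*(⅕) + 4)*5 = (⅗ + 4)*5 = (23/5)*5 = 23)
P(K) = 184/K² (P(K) = (8/((K*K)))*23 = (8/(K²))*23 = (8/K²)*23 = 184/K²)
1/(P(-876) + 408791) = 1/(184/(-876)² + 408791) = 1/(184*(1/767376) + 408791) = 1/(23/95922 + 408791) = 1/(39212050325/95922) = 95922/39212050325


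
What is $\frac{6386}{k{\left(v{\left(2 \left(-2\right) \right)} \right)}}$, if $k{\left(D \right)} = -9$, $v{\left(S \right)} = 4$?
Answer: $- \frac{6386}{9} \approx -709.56$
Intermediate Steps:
$\frac{6386}{k{\left(v{\left(2 \left(-2\right) \right)} \right)}} = \frac{6386}{-9} = 6386 \left(- \frac{1}{9}\right) = - \frac{6386}{9}$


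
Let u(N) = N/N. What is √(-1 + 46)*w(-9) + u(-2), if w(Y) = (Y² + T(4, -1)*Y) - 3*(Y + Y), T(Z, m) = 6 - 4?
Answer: 1 + 351*√5 ≈ 785.86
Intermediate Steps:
u(N) = 1
T(Z, m) = 2
w(Y) = Y² - 4*Y (w(Y) = (Y² + 2*Y) - 3*(Y + Y) = (Y² + 2*Y) - 6*Y = Y² - 4*Y)
√(-1 + 46)*w(-9) + u(-2) = √(-1 + 46)*(-9*(-4 - 9)) + 1 = √45*(-9*(-13)) + 1 = (3*√5)*117 + 1 = 351*√5 + 1 = 1 + 351*√5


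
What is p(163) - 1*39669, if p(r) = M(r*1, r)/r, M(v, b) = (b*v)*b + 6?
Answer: -2135294/163 ≈ -13100.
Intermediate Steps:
M(v, b) = 6 + v*b² (M(v, b) = v*b² + 6 = 6 + v*b²)
p(r) = (6 + r³)/r (p(r) = (6 + (r*1)*r²)/r = (6 + r*r²)/r = (6 + r³)/r)
p(163) - 1*39669 = (6 + 163³)/163 - 1*39669 = (6 + 4330747)/163 - 39669 = (1/163)*4330753 - 39669 = 4330753/163 - 39669 = -2135294/163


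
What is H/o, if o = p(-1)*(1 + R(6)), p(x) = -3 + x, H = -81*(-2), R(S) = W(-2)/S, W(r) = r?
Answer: -243/4 ≈ -60.750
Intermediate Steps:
R(S) = -2/S
H = 162
o = -8/3 (o = (-3 - 1)*(1 - 2/6) = -4*(1 - 2*⅙) = -4*(1 - ⅓) = -4*⅔ = -8/3 ≈ -2.6667)
H/o = 162/(-8/3) = -3/8*162 = -243/4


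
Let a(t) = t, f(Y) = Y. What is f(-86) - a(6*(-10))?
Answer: -26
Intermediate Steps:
f(-86) - a(6*(-10)) = -86 - 6*(-10) = -86 - 1*(-60) = -86 + 60 = -26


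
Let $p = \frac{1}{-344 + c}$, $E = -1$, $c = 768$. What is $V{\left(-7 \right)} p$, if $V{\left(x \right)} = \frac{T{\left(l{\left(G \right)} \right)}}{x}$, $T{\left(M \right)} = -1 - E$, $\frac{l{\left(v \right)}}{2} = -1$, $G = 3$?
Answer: $0$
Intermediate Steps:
$l{\left(v \right)} = -2$ ($l{\left(v \right)} = 2 \left(-1\right) = -2$)
$T{\left(M \right)} = 0$ ($T{\left(M \right)} = -1 - -1 = -1 + 1 = 0$)
$V{\left(x \right)} = 0$ ($V{\left(x \right)} = \frac{0}{x} = 0$)
$p = \frac{1}{424}$ ($p = \frac{1}{-344 + 768} = \frac{1}{424} \approx 0.0023585$)
$V{\left(-7 \right)} p = 0 \cdot \frac{1}{424} = 0$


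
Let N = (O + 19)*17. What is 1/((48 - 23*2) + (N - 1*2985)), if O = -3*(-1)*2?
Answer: -1/2558 ≈ -0.00039093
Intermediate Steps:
O = 6 (O = 3*2 = 6)
N = 425 (N = (6 + 19)*17 = 25*17 = 425)
1/((48 - 23*2) + (N - 1*2985)) = 1/((48 - 23*2) + (425 - 1*2985)) = 1/((48 - 46) + (425 - 2985)) = 1/(2 - 2560) = 1/(-2558) = -1/2558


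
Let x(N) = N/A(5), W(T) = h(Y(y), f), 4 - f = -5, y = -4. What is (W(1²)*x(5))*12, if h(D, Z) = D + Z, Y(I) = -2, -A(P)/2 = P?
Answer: -42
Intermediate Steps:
A(P) = -2*P
f = 9 (f = 4 - 1*(-5) = 4 + 5 = 9)
W(T) = 7 (W(T) = -2 + 9 = 7)
x(N) = -N/10 (x(N) = N/((-2*5)) = N/(-10) = N*(-⅒) = -N/10)
(W(1²)*x(5))*12 = (7*(-⅒*5))*12 = (7*(-½))*12 = -7/2*12 = -42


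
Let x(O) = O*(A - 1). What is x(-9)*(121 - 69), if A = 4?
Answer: -1404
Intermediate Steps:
x(O) = 3*O (x(O) = O*(4 - 1) = O*3 = 3*O)
x(-9)*(121 - 69) = (3*(-9))*(121 - 69) = -27*52 = -1404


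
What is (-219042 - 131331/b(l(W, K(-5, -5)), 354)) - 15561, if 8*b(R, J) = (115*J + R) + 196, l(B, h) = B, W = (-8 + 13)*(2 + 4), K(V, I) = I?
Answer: -1200594882/5117 ≈ -2.3463e+5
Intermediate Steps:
W = 30 (W = 5*6 = 30)
b(R, J) = 49/2 + R/8 + 115*J/8 (b(R, J) = ((115*J + R) + 196)/8 = ((R + 115*J) + 196)/8 = (196 + R + 115*J)/8 = 49/2 + R/8 + 115*J/8)
(-219042 - 131331/b(l(W, K(-5, -5)), 354)) - 15561 = (-219042 - 131331/(49/2 + (1/8)*30 + (115/8)*354)) - 15561 = (-219042 - 131331/(49/2 + 15/4 + 20355/4)) - 15561 = (-219042 - 131331/5117) - 15561 = -1120969245/5117 - 15561 = -1200594882/5117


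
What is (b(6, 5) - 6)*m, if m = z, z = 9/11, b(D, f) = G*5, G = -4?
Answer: -234/11 ≈ -21.273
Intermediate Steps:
b(D, f) = -20 (b(D, f) = -4*5 = -20)
z = 9/11 (z = 9*(1/11) = 9/11 ≈ 0.81818)
m = 9/11 ≈ 0.81818
(b(6, 5) - 6)*m = (-20 - 6)*(9/11) = -26*9/11 = -234/11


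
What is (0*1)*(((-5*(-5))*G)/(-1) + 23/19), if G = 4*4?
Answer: 0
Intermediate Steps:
G = 16
(0*1)*(((-5*(-5))*G)/(-1) + 23/19) = (0*1)*((-5*(-5)*16)/(-1) + 23/19) = 0*((25*16)*(-1) + 23*(1/19)) = 0*(400*(-1) + 23/19) = 0*(-400 + 23/19) = 0*(-7577/19) = 0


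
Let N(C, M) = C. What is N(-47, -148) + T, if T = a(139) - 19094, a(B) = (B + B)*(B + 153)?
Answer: 62035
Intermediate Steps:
a(B) = 2*B*(153 + B) (a(B) = (2*B)*(153 + B) = 2*B*(153 + B))
T = 62082 (T = 2*139*(153 + 139) - 19094 = 2*139*292 - 19094 = 81176 - 19094 = 62082)
N(-47, -148) + T = -47 + 62082 = 62035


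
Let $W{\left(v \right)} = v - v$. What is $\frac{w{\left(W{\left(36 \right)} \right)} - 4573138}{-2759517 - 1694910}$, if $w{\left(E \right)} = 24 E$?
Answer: $\frac{4573138}{4454427} \approx 1.0266$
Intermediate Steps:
$W{\left(v \right)} = 0$
$\frac{w{\left(W{\left(36 \right)} \right)} - 4573138}{-2759517 - 1694910} = \frac{24 \cdot 0 - 4573138}{-2759517 - 1694910} = \frac{0 - 4573138}{-4454427} = \left(-4573138\right) \left(- \frac{1}{4454427}\right) = \frac{4573138}{4454427}$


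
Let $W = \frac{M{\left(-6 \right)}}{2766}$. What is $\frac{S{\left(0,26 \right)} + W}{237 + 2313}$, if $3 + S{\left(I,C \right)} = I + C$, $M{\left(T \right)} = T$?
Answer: $\frac{1767}{195925} \approx 0.0090187$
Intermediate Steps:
$S{\left(I,C \right)} = -3 + C + I$ ($S{\left(I,C \right)} = -3 + \left(I + C\right) = -3 + \left(C + I\right) = -3 + C + I$)
$W = - \frac{1}{461}$ ($W = - \frac{6}{2766} = \left(-6\right) \frac{1}{2766} = - \frac{1}{461} \approx -0.0021692$)
$\frac{S{\left(0,26 \right)} + W}{237 + 2313} = \frac{\left(-3 + 26 + 0\right) - \frac{1}{461}}{237 + 2313} = \frac{23 - \frac{1}{461}}{2550} = \frac{10602}{461} \cdot \frac{1}{2550} = \frac{1767}{195925}$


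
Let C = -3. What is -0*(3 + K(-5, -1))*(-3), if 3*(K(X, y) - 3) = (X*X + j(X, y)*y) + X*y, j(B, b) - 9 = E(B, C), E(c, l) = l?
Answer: 0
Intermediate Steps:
j(B, b) = 6 (j(B, b) = 9 - 3 = 6)
K(X, y) = 3 + 2*y + X**2/3 + X*y/3 (K(X, y) = 3 + ((X*X + 6*y) + X*y)/3 = 3 + ((X**2 + 6*y) + X*y)/3 = 3 + (X**2 + 6*y + X*y)/3 = 3 + (2*y + X**2/3 + X*y/3) = 3 + 2*y + X**2/3 + X*y/3)
-0*(3 + K(-5, -1))*(-3) = -0*(3 + (3 + 2*(-1) + (1/3)*(-5)**2 + (1/3)*(-5)*(-1)))*(-3) = -0*(3 + (3 - 2 + (1/3)*25 + 5/3))*(-3) = -0*(3 + (3 - 2 + 25/3 + 5/3))*(-3) = -0*(3 + 11)*(-3) = -0*14*(-3) = -8*0*(-3) = 0*(-3) = 0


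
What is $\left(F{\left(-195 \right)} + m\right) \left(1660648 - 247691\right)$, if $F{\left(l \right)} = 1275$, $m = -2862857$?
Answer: $-4043292317974$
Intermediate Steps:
$\left(F{\left(-195 \right)} + m\right) \left(1660648 - 247691\right) = \left(1275 - 2862857\right) \left(1660648 - 247691\right) = \left(-2861582\right) 1412957 = -4043292317974$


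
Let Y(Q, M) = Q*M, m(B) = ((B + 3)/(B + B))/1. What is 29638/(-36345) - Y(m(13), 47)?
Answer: -14051014/472485 ≈ -29.739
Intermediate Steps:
m(B) = (3 + B)/(2*B) (m(B) = ((3 + B)/((2*B)))*1 = ((3 + B)*(1/(2*B)))*1 = ((3 + B)/(2*B))*1 = (3 + B)/(2*B))
Y(Q, M) = M*Q
29638/(-36345) - Y(m(13), 47) = 29638/(-36345) - 47*(1/2)*(3 + 13)/13 = 29638*(-1/36345) - 47*(1/2)*(1/13)*16 = -29638/36345 - 47*8/13 = -29638/36345 - 1*376/13 = -29638/36345 - 376/13 = -14051014/472485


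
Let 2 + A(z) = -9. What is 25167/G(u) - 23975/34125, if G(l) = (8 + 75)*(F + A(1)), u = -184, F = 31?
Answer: 936029/64740 ≈ 14.458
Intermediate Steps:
A(z) = -11 (A(z) = -2 - 9 = -11)
G(l) = 1660 (G(l) = (8 + 75)*(31 - 11) = 83*20 = 1660)
25167/G(u) - 23975/34125 = 25167/1660 - 23975/34125 = 25167*(1/1660) - 23975*1/34125 = 25167/1660 - 137/195 = 936029/64740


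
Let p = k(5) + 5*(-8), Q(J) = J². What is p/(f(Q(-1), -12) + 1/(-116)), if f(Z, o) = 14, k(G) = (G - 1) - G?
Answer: -4756/1623 ≈ -2.9304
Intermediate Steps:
k(G) = -1 (k(G) = (-1 + G) - G = -1)
p = -41 (p = -1 + 5*(-8) = -1 - 40 = -41)
p/(f(Q(-1), -12) + 1/(-116)) = -41/(14 + 1/(-116)) = -41/(14 - 1/116) = -41/1623/116 = -41*116/1623 = -4756/1623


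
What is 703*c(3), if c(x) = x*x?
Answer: 6327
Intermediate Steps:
c(x) = x²
703*c(3) = 703*3² = 703*9 = 6327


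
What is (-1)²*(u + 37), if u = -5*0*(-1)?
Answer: 37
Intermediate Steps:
u = 0 (u = 0*(-1) = 0)
(-1)²*(u + 37) = (-1)²*(0 + 37) = 1*37 = 37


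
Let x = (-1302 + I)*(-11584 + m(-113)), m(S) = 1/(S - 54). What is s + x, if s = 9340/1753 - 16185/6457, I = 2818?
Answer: -33196101095453119/1890293207 ≈ -1.7561e+7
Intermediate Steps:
m(S) = 1/(-54 + S)
x = -2932745964/167 (x = (-1302 + 2818)*(-11584 + 1/(-54 - 113)) = 1516*(-11584 + 1/(-167)) = 1516*(-11584 - 1/167) = 1516*(-1934529/167) = -2932745964/167 ≈ -1.7561e+7)
s = 31936075/11319121 (s = 9340*(1/1753) - 16185*1/6457 = 9340/1753 - 16185/6457 = 31936075/11319121 ≈ 2.8214)
s + x = 31936075/11319121 - 2932745964/167 = -33196101095453119/1890293207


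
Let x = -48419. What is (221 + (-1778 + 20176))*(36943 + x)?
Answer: -213671644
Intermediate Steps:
(221 + (-1778 + 20176))*(36943 + x) = (221 + (-1778 + 20176))*(36943 - 48419) = (221 + 18398)*(-11476) = 18619*(-11476) = -213671644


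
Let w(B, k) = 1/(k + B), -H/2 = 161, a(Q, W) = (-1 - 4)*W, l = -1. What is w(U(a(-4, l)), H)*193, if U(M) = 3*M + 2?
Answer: -193/305 ≈ -0.63279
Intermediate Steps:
a(Q, W) = -5*W
H = -322 (H = -2*161 = -322)
U(M) = 2 + 3*M
w(B, k) = 1/(B + k)
w(U(a(-4, l)), H)*193 = 193/((2 + 3*(-5*(-1))) - 322) = 193/((2 + 3*5) - 322) = 193/((2 + 15) - 322) = 193/(17 - 322) = 193/(-305) = -1/305*193 = -193/305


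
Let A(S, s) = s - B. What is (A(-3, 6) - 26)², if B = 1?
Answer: 441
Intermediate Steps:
A(S, s) = -1 + s (A(S, s) = s - 1*1 = s - 1 = -1 + s)
(A(-3, 6) - 26)² = ((-1 + 6) - 26)² = (5 - 26)² = (-21)² = 441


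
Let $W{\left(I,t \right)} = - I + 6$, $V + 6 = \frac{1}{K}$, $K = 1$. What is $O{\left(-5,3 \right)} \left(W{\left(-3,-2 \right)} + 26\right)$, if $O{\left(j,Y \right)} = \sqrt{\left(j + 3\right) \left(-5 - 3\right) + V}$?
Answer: $35 \sqrt{11} \approx 116.08$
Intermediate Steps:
$V = -5$ ($V = -6 + 1^{-1} = -6 + 1 = -5$)
$W{\left(I,t \right)} = 6 - I$
$O{\left(j,Y \right)} = \sqrt{-29 - 8 j}$ ($O{\left(j,Y \right)} = \sqrt{\left(j + 3\right) \left(-5 - 3\right) - 5} = \sqrt{\left(3 + j\right) \left(-8\right) - 5} = \sqrt{\left(-24 - 8 j\right) - 5} = \sqrt{-29 - 8 j}$)
$O{\left(-5,3 \right)} \left(W{\left(-3,-2 \right)} + 26\right) = \sqrt{-29 - -40} \left(\left(6 - -3\right) + 26\right) = \sqrt{-29 + 40} \left(\left(6 + 3\right) + 26\right) = \sqrt{11} \left(9 + 26\right) = \sqrt{11} \cdot 35 = 35 \sqrt{11}$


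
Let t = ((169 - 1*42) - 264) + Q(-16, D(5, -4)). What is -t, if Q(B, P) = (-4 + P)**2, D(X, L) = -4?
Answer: 73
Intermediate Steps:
t = -73 (t = ((169 - 1*42) - 264) + (-4 - 4)**2 = ((169 - 42) - 264) + (-8)**2 = (127 - 264) + 64 = -137 + 64 = -73)
-t = -1*(-73) = 73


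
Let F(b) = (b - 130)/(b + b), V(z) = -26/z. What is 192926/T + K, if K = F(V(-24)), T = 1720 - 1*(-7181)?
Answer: -673367/17802 ≈ -37.825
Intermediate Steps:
F(b) = (-130 + b)/(2*b) (F(b) = (-130 + b)/((2*b)) = (-130 + b)*(1/(2*b)) = (-130 + b)/(2*b))
T = 8901 (T = 1720 + 7181 = 8901)
K = -119/2 (K = (-130 - 26/(-24))/(2*((-26/(-24)))) = (-130 - 26*(-1/24))/(2*((-26*(-1/24)))) = (-130 + 13/12)/(2*(13/12)) = (1/2)*(12/13)*(-1547/12) = -119/2 ≈ -59.500)
192926/T + K = 192926/8901 - 119/2 = -673367/17802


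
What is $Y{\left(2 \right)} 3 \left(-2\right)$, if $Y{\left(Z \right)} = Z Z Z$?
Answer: $-48$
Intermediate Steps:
$Y{\left(Z \right)} = Z^{3}$ ($Y{\left(Z \right)} = Z^{2} Z = Z^{3}$)
$Y{\left(2 \right)} 3 \left(-2\right) = 2^{3} \cdot 3 \left(-2\right) = 8 \cdot 3 \left(-2\right) = 24 \left(-2\right) = -48$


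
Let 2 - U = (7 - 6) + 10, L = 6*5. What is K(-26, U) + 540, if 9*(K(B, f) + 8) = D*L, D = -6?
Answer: 512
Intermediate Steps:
L = 30
U = -9 (U = 2 - ((7 - 6) + 10) = 2 - (1 + 10) = 2 - 1*11 = 2 - 11 = -9)
K(B, f) = -28 (K(B, f) = -8 + (-6*30)/9 = -8 + (1/9)*(-180) = -8 - 20 = -28)
K(-26, U) + 540 = -28 + 540 = 512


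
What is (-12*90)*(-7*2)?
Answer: 15120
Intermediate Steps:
(-12*90)*(-7*2) = -1080*(-14) = 15120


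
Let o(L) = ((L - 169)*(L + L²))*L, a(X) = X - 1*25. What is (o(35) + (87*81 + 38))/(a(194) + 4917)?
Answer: -5902315/5086 ≈ -1160.5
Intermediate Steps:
a(X) = -25 + X (a(X) = X - 25 = -25 + X)
o(L) = L*(-169 + L)*(L + L²) (o(L) = ((-169 + L)*(L + L²))*L = L*(-169 + L)*(L + L²))
(o(35) + (87*81 + 38))/(a(194) + 4917) = (35²*(-169 + 35² - 168*35) + (87*81 + 38))/((-25 + 194) + 4917) = (1225*(-169 + 1225 - 5880) + (7047 + 38))/(169 + 4917) = (1225*(-4824) + 7085)/5086 = (-5909400 + 7085)*(1/5086) = -5902315*1/5086 = -5902315/5086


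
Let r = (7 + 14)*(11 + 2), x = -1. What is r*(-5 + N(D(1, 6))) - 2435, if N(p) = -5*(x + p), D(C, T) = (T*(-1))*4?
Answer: 30325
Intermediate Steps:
D(C, T) = -4*T (D(C, T) = -T*4 = -4*T)
r = 273 (r = 21*13 = 273)
N(p) = 5 - 5*p (N(p) = -5*(-1 + p) = 5 - 5*p)
r*(-5 + N(D(1, 6))) - 2435 = 273*(-5 + (5 - (-20)*6)) - 2435 = 273*(-5 + (5 - 5*(-24))) - 2435 = 273*(-5 + (5 + 120)) - 2435 = 273*(-5 + 125) - 2435 = 273*120 - 2435 = 32760 - 2435 = 30325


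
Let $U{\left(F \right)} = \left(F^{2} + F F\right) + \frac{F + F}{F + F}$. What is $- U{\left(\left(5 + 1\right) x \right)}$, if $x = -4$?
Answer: $-1153$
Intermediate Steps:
$U{\left(F \right)} = 1 + 2 F^{2}$ ($U{\left(F \right)} = \left(F^{2} + F^{2}\right) + \frac{2 F}{2 F} = 2 F^{2} + 2 F \frac{1}{2 F} = 2 F^{2} + 1 = 1 + 2 F^{2}$)
$- U{\left(\left(5 + 1\right) x \right)} = - (1 + 2 \left(\left(5 + 1\right) \left(-4\right)\right)^{2}) = - (1 + 2 \left(6 \left(-4\right)\right)^{2}) = - (1 + 2 \left(-24\right)^{2}) = - (1 + 2 \cdot 576) = - (1 + 1152) = \left(-1\right) 1153 = -1153$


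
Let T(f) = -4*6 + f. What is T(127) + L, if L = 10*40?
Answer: 503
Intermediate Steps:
L = 400
T(f) = -24 + f
T(127) + L = (-24 + 127) + 400 = 103 + 400 = 503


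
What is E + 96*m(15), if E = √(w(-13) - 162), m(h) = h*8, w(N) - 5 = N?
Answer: 11520 + I*√170 ≈ 11520.0 + 13.038*I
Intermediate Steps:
w(N) = 5 + N
m(h) = 8*h
E = I*√170 (E = √((5 - 13) - 162) = √(-8 - 162) = √(-170) = I*√170 ≈ 13.038*I)
E + 96*m(15) = I*√170 + 96*(8*15) = I*√170 + 96*120 = I*√170 + 11520 = 11520 + I*√170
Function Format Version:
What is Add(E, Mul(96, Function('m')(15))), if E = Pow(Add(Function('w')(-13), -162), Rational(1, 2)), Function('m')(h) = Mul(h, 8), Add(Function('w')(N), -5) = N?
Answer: Add(11520, Mul(I, Pow(170, Rational(1, 2)))) ≈ Add(11520., Mul(13.038, I))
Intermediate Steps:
Function('w')(N) = Add(5, N)
Function('m')(h) = Mul(8, h)
E = Mul(I, Pow(170, Rational(1, 2))) (E = Pow(Add(Add(5, -13), -162), Rational(1, 2)) = Pow(Add(-8, -162), Rational(1, 2)) = Pow(-170, Rational(1, 2)) = Mul(I, Pow(170, Rational(1, 2))) ≈ Mul(13.038, I))
Add(E, Mul(96, Function('m')(15))) = Add(Mul(I, Pow(170, Rational(1, 2))), Mul(96, Mul(8, 15))) = Add(Mul(I, Pow(170, Rational(1, 2))), Mul(96, 120)) = Add(Mul(I, Pow(170, Rational(1, 2))), 11520) = Add(11520, Mul(I, Pow(170, Rational(1, 2))))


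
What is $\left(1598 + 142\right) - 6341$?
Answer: $-4601$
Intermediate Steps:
$\left(1598 + 142\right) - 6341 = 1740 - 6341 = -4601$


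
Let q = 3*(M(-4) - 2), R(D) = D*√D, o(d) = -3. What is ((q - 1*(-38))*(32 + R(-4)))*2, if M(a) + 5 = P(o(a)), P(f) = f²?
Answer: 2816 - 704*I ≈ 2816.0 - 704.0*I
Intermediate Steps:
M(a) = 4 (M(a) = -5 + (-3)² = -5 + 9 = 4)
R(D) = D^(3/2)
q = 6 (q = 3*(4 - 2) = 3*2 = 6)
((q - 1*(-38))*(32 + R(-4)))*2 = ((6 - 1*(-38))*(32 + (-4)^(3/2)))*2 = ((6 + 38)*(32 - 8*I))*2 = (44*(32 - 8*I))*2 = (1408 - 352*I)*2 = 2816 - 704*I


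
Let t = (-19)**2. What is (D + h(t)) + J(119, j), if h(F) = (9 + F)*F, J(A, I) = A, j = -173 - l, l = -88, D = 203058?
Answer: 336747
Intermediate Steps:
j = -85 (j = -173 - 1*(-88) = -173 + 88 = -85)
t = 361
h(F) = F*(9 + F)
(D + h(t)) + J(119, j) = (203058 + 361*(9 + 361)) + 119 = (203058 + 361*370) + 119 = (203058 + 133570) + 119 = 336628 + 119 = 336747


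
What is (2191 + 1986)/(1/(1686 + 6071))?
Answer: 32400989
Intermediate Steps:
(2191 + 1986)/(1/(1686 + 6071)) = 4177/(1/7757) = 4177*7757 = 32400989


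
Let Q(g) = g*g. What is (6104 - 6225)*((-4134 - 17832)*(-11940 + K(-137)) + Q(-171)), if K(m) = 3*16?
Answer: -31611118473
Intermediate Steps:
Q(g) = g²
K(m) = 48
(6104 - 6225)*((-4134 - 17832)*(-11940 + K(-137)) + Q(-171)) = (6104 - 6225)*((-4134 - 17832)*(-11940 + 48) + (-171)²) = -121*(-21966*(-11892) + 29241) = -121*(261219672 + 29241) = -121*261248913 = -31611118473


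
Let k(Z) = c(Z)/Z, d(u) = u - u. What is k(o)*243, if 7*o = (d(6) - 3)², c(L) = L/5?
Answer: 243/5 ≈ 48.600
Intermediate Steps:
d(u) = 0
c(L) = L/5 (c(L) = L*(⅕) = L/5)
o = 9/7 (o = (0 - 3)²/7 = (⅐)*(-3)² = (⅐)*9 = 9/7 ≈ 1.2857)
k(Z) = ⅕ (k(Z) = (Z/5)/Z = ⅕)
k(o)*243 = (⅕)*243 = 243/5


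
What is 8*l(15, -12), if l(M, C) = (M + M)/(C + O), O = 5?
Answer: -240/7 ≈ -34.286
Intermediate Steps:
l(M, C) = 2*M/(5 + C) (l(M, C) = (M + M)/(C + 5) = (2*M)/(5 + C) = 2*M/(5 + C))
8*l(15, -12) = 8*(2*15/(5 - 12)) = 8*(2*15/(-7)) = 8*(2*15*(-⅐)) = 8*(-30/7) = -240/7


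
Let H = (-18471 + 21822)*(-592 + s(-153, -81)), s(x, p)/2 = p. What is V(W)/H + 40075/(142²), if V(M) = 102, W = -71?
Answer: 16875600387/8491241876 ≈ 1.9874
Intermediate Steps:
s(x, p) = 2*p
H = -2526654 (H = (-18471 + 21822)*(-592 + 2*(-81)) = 3351*(-592 - 162) = 3351*(-754) = -2526654)
V(W)/H + 40075/(142²) = 102/(-2526654) + 40075/(142²) = 102*(-1/2526654) + 40075/20164 = -17/421109 + 40075*(1/20164) = -17/421109 + 40075/20164 = 16875600387/8491241876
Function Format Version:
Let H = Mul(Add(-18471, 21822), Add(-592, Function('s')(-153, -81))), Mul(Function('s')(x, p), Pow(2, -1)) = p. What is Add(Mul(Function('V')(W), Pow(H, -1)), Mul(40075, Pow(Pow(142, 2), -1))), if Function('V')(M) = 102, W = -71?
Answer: Rational(16875600387, 8491241876) ≈ 1.9874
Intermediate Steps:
Function('s')(x, p) = Mul(2, p)
H = -2526654 (H = Mul(Add(-18471, 21822), Add(-592, Mul(2, -81))) = Mul(3351, Add(-592, -162)) = Mul(3351, -754) = -2526654)
Add(Mul(Function('V')(W), Pow(H, -1)), Mul(40075, Pow(Pow(142, 2), -1))) = Add(Mul(102, Pow(-2526654, -1)), Mul(40075, Pow(Pow(142, 2), -1))) = Add(Mul(102, Rational(-1, 2526654)), Mul(40075, Pow(20164, -1))) = Add(Rational(-17, 421109), Mul(40075, Rational(1, 20164))) = Add(Rational(-17, 421109), Rational(40075, 20164)) = Rational(16875600387, 8491241876)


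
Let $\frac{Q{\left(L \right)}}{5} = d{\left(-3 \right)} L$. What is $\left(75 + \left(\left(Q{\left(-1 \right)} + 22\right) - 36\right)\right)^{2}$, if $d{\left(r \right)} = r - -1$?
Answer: $5041$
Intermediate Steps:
$d{\left(r \right)} = 1 + r$ ($d{\left(r \right)} = r + 1 = 1 + r$)
$Q{\left(L \right)} = - 10 L$ ($Q{\left(L \right)} = 5 \left(1 - 3\right) L = 5 \left(- 2 L\right) = - 10 L$)
$\left(75 + \left(\left(Q{\left(-1 \right)} + 22\right) - 36\right)\right)^{2} = \left(75 + \left(\left(\left(-10\right) \left(-1\right) + 22\right) - 36\right)\right)^{2} = \left(75 + \left(\left(10 + 22\right) - 36\right)\right)^{2} = \left(75 + \left(32 - 36\right)\right)^{2} = \left(75 - 4\right)^{2} = 71^{2} = 5041$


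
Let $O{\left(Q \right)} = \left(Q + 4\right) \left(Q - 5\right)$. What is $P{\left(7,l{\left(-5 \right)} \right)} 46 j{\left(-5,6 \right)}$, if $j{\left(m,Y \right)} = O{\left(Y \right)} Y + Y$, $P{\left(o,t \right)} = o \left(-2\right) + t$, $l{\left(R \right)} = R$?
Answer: $-57684$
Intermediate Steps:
$O{\left(Q \right)} = \left(-5 + Q\right) \left(4 + Q\right)$ ($O{\left(Q \right)} = \left(4 + Q\right) \left(-5 + Q\right) = \left(-5 + Q\right) \left(4 + Q\right)$)
$P{\left(o,t \right)} = t - 2 o$ ($P{\left(o,t \right)} = - 2 o + t = t - 2 o$)
$j{\left(m,Y \right)} = Y + Y \left(-20 + Y^{2} - Y\right)$ ($j{\left(m,Y \right)} = \left(-20 + Y^{2} - Y\right) Y + Y = Y \left(-20 + Y^{2} - Y\right) + Y = Y + Y \left(-20 + Y^{2} - Y\right)$)
$P{\left(7,l{\left(-5 \right)} \right)} 46 j{\left(-5,6 \right)} = \left(-5 - 14\right) 46 \cdot 6 \left(-19 + 6^{2} - 6\right) = \left(-5 - 14\right) 46 \cdot 6 \left(-19 + 36 - 6\right) = \left(-19\right) 46 \cdot 6 \cdot 11 = \left(-874\right) 66 = -57684$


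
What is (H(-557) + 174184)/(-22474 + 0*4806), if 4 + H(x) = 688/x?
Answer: -2853458/368177 ≈ -7.7502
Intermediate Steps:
H(x) = -4 + 688/x
(H(-557) + 174184)/(-22474 + 0*4806) = ((-4 + 688/(-557)) + 174184)/(-22474 + 0*4806) = ((-4 + 688*(-1/557)) + 174184)/(-22474 + 0) = ((-4 - 688/557) + 174184)/(-22474) = (-2916/557 + 174184)*(-1/22474) = (97017572/557)*(-1/22474) = -2853458/368177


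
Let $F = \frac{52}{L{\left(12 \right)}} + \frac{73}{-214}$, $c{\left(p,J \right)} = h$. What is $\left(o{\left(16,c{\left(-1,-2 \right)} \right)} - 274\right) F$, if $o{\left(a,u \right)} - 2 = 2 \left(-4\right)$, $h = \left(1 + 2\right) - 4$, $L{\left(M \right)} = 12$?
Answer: $- \frac{358820}{321} \approx -1117.8$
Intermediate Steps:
$h = -1$ ($h = 3 - 4 = -1$)
$c{\left(p,J \right)} = -1$
$F = \frac{2563}{642}$ ($F = \frac{52}{12} + \frac{73}{-214} = 52 \cdot \frac{1}{12} + 73 \left(- \frac{1}{214}\right) = \frac{13}{3} - \frac{73}{214} = \frac{2563}{642} \approx 3.9922$)
$o{\left(a,u \right)} = -6$ ($o{\left(a,u \right)} = 2 + 2 \left(-4\right) = 2 - 8 = -6$)
$\left(o{\left(16,c{\left(-1,-2 \right)} \right)} - 274\right) F = \left(-6 - 274\right) \frac{2563}{642} = \left(-280\right) \frac{2563}{642} = - \frac{358820}{321}$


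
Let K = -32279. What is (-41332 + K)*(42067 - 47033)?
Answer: 365552226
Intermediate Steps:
(-41332 + K)*(42067 - 47033) = (-41332 - 32279)*(42067 - 47033) = -73611*(-4966) = 365552226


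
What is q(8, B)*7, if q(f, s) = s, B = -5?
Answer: -35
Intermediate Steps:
q(8, B)*7 = -5*7 = -35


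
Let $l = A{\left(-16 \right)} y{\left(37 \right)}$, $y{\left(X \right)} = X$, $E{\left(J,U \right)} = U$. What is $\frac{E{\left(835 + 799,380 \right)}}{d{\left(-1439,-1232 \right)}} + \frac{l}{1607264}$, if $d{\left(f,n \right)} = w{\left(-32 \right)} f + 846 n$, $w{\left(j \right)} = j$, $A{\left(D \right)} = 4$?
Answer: $- \frac{3619681}{12509335712} \approx -0.00028936$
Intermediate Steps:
$l = 148$ ($l = 4 \cdot 37 = 148$)
$d{\left(f,n \right)} = - 32 f + 846 n$
$\frac{E{\left(835 + 799,380 \right)}}{d{\left(-1439,-1232 \right)}} + \frac{l}{1607264} = \frac{380}{\left(-32\right) \left(-1439\right) + 846 \left(-1232\right)} + \frac{148}{1607264} = \frac{380}{46048 - 1042272} + 148 \cdot \frac{1}{1607264} = \frac{380}{-996224} + \frac{37}{401816} = 380 \left(- \frac{1}{996224}\right) + \frac{37}{401816} = - \frac{95}{249056} + \frac{37}{401816} = - \frac{3619681}{12509335712}$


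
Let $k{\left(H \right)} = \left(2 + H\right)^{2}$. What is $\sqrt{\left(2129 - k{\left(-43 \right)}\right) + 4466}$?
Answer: $3 \sqrt{546} \approx 70.1$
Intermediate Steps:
$\sqrt{\left(2129 - k{\left(-43 \right)}\right) + 4466} = \sqrt{\left(2129 - \left(2 - 43\right)^{2}\right) + 4466} = \sqrt{\left(2129 - \left(-41\right)^{2}\right) + 4466} = \sqrt{\left(2129 - 1681\right) + 4466} = \sqrt{448 + 4466} = \sqrt{4914} = 3 \sqrt{546}$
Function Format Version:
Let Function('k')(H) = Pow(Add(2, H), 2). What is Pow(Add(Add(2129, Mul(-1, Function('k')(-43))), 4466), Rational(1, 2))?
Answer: Mul(3, Pow(546, Rational(1, 2))) ≈ 70.100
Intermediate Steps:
Pow(Add(Add(2129, Mul(-1, Function('k')(-43))), 4466), Rational(1, 2)) = Pow(Add(Add(2129, Mul(-1, Pow(Add(2, -43), 2))), 4466), Rational(1, 2)) = Pow(Add(Add(2129, Mul(-1, Pow(-41, 2))), 4466), Rational(1, 2)) = Pow(Add(Add(2129, Mul(-1, 1681)), 4466), Rational(1, 2)) = Pow(Add(Add(2129, -1681), 4466), Rational(1, 2)) = Pow(Add(448, 4466), Rational(1, 2)) = Pow(4914, Rational(1, 2)) = Mul(3, Pow(546, Rational(1, 2)))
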